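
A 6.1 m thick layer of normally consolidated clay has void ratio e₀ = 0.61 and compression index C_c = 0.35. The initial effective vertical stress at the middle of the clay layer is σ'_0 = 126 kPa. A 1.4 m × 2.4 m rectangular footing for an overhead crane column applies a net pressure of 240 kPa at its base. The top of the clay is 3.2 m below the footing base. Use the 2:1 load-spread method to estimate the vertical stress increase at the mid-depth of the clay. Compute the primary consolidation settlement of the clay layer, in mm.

Mid-depth of clay below the footing base: z = 3.2 + 6.1/2 = 6.25 m.
Stress increase at mid-clay by the 2:1 spreading method:
Δσ = qBL/((B+z)(L+z)) = 240×1.4×2.4/((1.4+6.25)(2.4+6.25)) = 12.186 kPa
Final effective stress: σ'_f = σ'_0 + Δσ = 126 + 12.186 = 138.19 kPa.
Normally consolidated clay, so the full stress increment lies on the virgin compression line:
S_c = C_c·H/(1+e₀)·log₁₀(σ'_f/σ'_0) = 0.35×6.1/(1+0.61)×log₁₀(138.19/126)
    = 1.3261 × 0.040106 = 0.05318 m

S_c ≈ 53.2 mm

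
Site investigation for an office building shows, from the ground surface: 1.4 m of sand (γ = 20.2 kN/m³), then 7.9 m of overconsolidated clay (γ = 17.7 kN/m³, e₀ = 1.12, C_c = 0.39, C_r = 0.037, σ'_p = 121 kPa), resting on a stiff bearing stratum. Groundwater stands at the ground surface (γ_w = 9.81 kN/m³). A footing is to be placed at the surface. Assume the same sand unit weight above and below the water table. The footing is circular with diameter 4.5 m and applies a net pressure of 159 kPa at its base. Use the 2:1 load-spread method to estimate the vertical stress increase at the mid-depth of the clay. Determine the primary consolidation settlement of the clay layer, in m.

Mid-depth of clay below the ground surface: z = 1.4 + 7.9/2 = 5.35 m.
Total vertical stress at mid-clay: σ_v = 20.2×1.4 + 17.7×3.95 = 98.195 kPa.
Pore pressure: u = 9.81×(5.35 − 0) = 52.483 kPa.
Initial effective stress: σ'_0 = σ_v − u = 98.195 − 52.483 = 45.712 kPa.
Stress increase at mid-clay by the 2:1 spreading method:
Δσ ≈ qD²/(D+z)² = 159×4.5²/(4.5+5.35)² = 33.186 kPa
Final effective stress: σ'_f = 45.712 + 33.186 = 78.898 kPa.
σ'_f = 78.898 ≤ σ'_p = 121 kPa, so the clay remains overconsolidated and only the recompression index applies:
S_c = C_r·H/(1+e₀)·log₁₀(σ'_f/σ'_0) = 0.037×7.9/2.12×log₁₀(78.898/45.712)
    = 0.13788 × 0.23704 = 0.03268 m

S_c ≈ 0.0327 m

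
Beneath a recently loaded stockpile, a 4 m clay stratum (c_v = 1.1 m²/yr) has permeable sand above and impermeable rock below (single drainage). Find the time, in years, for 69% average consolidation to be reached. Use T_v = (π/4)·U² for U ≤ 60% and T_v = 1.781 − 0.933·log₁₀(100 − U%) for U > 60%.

t ≈ 5.67 years

Drainage path length: H_d = H = 4 m (single drainage).
U > 60%: T_v = 1.781 − 0.933·log₁₀(100 − 69) = 0.38956.
t = T_v·H_d²/c_v = 0.38956×4²/1.1 = 5.666 years.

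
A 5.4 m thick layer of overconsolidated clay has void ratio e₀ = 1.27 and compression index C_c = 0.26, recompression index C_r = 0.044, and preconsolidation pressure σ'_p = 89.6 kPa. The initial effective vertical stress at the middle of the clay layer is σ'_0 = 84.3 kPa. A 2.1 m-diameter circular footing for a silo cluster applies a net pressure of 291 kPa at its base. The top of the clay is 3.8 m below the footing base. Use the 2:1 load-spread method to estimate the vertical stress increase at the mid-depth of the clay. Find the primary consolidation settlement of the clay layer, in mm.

S_c ≈ 36.7 mm

Mid-depth of clay below the footing base: z = 3.8 + 5.4/2 = 6.5 m.
Stress increase at mid-clay by the 2:1 spreading method:
Δσ ≈ qD²/(D+z)² = 291×2.1²/(2.1+6.5)² = 17.351 kPa
Final effective stress: σ'_f = 84.3 + 17.351 = 101.65 kPa.
σ'_f = 101.65 > σ'_p = 89.6 kPa, so the stress path crosses the preconsolidation pressure — recompression up to σ'_p, then virgin compression beyond:
S_c = H/(1+e₀)·[C_r·log₁₀(σ'_p/σ'_0) + C_c·log₁₀(σ'_f/σ'_p)]
    = 5.4/2.27 × [0.044×log₁₀(89.6/84.3) + 0.26×log₁₀(101.65/89.6)]
    = 2.3789 × [0.0011651 + 0.014248] = 0.03667 m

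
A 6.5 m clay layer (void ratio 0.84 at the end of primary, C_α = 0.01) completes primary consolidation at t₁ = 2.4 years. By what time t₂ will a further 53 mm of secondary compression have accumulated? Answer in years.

S_s = C_α·H/(1+e_p)·log₁₀(t₂/t₁) ⇒ log₁₀(t₂/t₁) = S_s·(1+e_p)/(C_α·H).
log₁₀(t₂/t₁) = 0.053 × (1+0.84) / (0.01×6.5) = 1.5
t₂ = t₁ × 10^1.5 = 2.4 × 31.65 = 75.95 years

t₂ ≈ 75.9 years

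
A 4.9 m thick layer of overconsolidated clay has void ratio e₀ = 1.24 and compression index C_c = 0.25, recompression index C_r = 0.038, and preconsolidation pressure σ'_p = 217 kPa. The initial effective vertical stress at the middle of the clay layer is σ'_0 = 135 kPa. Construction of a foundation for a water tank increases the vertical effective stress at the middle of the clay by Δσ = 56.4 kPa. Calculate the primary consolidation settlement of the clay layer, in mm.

Final effective stress: σ'_f = 135 + 56.4 = 191.4 kPa.
σ'_f = 191.4 ≤ σ'_p = 217 kPa, so the clay remains overconsolidated and only the recompression index applies:
S_c = C_r·H/(1+e₀)·log₁₀(σ'_f/σ'_0) = 0.038×4.9/2.24×log₁₀(191.4/135)
    = 0.083125 × 0.15161 = 0.0126 m

S_c ≈ 12.6 mm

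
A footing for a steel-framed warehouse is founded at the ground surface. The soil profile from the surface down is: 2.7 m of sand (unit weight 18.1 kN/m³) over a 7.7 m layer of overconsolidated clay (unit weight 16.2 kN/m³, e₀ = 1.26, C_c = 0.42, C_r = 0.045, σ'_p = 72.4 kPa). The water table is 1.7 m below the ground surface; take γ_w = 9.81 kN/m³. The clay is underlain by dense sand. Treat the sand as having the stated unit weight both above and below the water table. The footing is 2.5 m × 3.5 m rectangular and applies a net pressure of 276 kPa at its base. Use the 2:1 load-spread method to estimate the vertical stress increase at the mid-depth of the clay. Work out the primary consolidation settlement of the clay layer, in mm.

Mid-depth of clay below the ground surface: z = 2.7 + 7.7/2 = 6.55 m.
Total vertical stress at mid-clay: σ_v = 18.1×2.7 + 16.2×3.85 = 111.24 kPa.
Pore pressure: u = 9.81×(6.55 − 1.7) = 47.578 kPa.
Initial effective stress: σ'_0 = σ_v − u = 111.24 − 47.578 = 63.662 kPa.
Stress increase at mid-clay by the 2:1 spreading method:
Δσ = qBL/((B+z)(L+z)) = 276×2.5×3.5/((2.5+6.55)(3.5+6.55)) = 26.552 kPa
Final effective stress: σ'_f = 63.662 + 26.552 = 90.214 kPa.
σ'_f = 90.214 > σ'_p = 72.4 kPa, so the stress path crosses the preconsolidation pressure — recompression up to σ'_p, then virgin compression beyond:
S_c = H/(1+e₀)·[C_r·log₁₀(σ'_p/σ'_0) + C_c·log₁₀(σ'_f/σ'_p)]
    = 7.7/2.26 × [0.045×log₁₀(72.4/63.662) + 0.42×log₁₀(90.214/72.4)]
    = 3.4071 × [0.0025136 + 0.040125] = 0.1453 m

S_c ≈ 145 mm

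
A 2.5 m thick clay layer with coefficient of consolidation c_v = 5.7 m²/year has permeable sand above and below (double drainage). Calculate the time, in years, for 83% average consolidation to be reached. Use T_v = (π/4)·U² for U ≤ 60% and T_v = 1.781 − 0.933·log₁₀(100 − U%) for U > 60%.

Drainage path length: H_d = H/2 = 1.25 m (double drainage).
U > 60%: T_v = 1.781 − 0.933·log₁₀(100 − 83) = 0.63299.
t = T_v·H_d²/c_v = 0.63299×1.25²/5.7 = 0.1735 years.

t ≈ 0.174 years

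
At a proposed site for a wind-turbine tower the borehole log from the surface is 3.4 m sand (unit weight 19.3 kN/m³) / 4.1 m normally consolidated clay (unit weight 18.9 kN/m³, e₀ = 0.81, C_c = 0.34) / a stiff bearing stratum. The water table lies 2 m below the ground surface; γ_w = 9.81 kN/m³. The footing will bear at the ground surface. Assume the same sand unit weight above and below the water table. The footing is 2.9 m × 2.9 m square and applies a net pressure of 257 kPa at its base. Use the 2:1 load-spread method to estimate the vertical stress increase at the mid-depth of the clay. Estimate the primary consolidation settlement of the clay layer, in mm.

Mid-depth of clay below the ground surface: z = 3.4 + 4.1/2 = 5.45 m.
Total vertical stress at mid-clay: σ_v = 19.3×3.4 + 18.9×2.05 = 104.36 kPa.
Pore pressure: u = 9.81×(5.45 − 2) = 33.845 kPa.
Initial effective stress: σ'_0 = σ_v − u = 104.36 − 33.845 = 70.515 kPa.
Stress increase at mid-clay by the 2:1 spreading method:
Δσ = qBL/((B+z)(L+z)) = 257×2.9×2.9/((2.9+5.45)(2.9+5.45)) = 31 kPa
Final effective stress: σ'_f = σ'_0 + Δσ = 70.515 + 31 = 101.52 kPa.
Normally consolidated clay, so the full stress increment lies on the virgin compression line:
S_c = C_c·H/(1+e₀)·log₁₀(σ'_f/σ'_0) = 0.34×4.1/(1+0.81)×log₁₀(101.52/70.515)
    = 0.77017 × 0.15827 = 0.1219 m

S_c ≈ 122 mm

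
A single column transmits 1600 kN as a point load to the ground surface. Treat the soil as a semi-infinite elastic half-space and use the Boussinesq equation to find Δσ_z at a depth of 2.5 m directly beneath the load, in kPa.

Δσ_z ≈ 122 kPa

Boussinesq vertical stress below a point load on an elastic half-space:
Δσ_z = 3P/(2πz²) · [1 + (r/z)²]^(−5/2)
r/z = 0/2.5 = 0; [1+(r/z)²]^(−5/2) = 1.
Δσ_z = 3×1600/(2π×2.5²) × 1 = 122.23 × 1 = 122.2 kPa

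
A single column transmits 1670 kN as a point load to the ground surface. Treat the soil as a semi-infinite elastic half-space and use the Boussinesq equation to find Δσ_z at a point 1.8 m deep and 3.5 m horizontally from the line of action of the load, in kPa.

Δσ_z ≈ 4.92 kPa

Boussinesq vertical stress below a point load on an elastic half-space:
Δσ_z = 3P/(2πz²) · [1 + (r/z)²]^(−5/2)
r/z = 3.5/1.8 = 1.9444; [1+(r/z)²]^(−5/2) = 0.020009.
Δσ_z = 3×1670/(2π×1.8²) × 0.020009 = 246.1 × 0.020009 = 4.924 kPa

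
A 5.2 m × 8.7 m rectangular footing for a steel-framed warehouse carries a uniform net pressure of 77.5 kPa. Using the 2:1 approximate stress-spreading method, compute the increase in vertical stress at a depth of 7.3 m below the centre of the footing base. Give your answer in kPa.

By the 2:1 method the load spreads at 1 horizontal : 2 vertical, so at depth z the loaded area has grown by z in each plan dimension:
Δσ = qBL/((B+z)(L+z)) = 77.5×5.2×8.7/((5.2+7.3)(8.7+7.3)) = 17.53 kPa

Δσ_z ≈ 17.5 kPa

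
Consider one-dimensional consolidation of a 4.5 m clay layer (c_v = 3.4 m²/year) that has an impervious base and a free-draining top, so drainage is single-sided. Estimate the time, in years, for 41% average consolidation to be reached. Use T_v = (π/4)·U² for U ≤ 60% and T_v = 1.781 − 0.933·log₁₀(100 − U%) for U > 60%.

Drainage path length: H_d = H = 4.5 m (single drainage).
U ≤ 60%: T_v = (π/4)·U² = (π/4)×0.41² = 0.13203.
t = T_v·H_d²/c_v = 0.13203×4.5²/3.4 = 0.7864 years.

t ≈ 0.786 years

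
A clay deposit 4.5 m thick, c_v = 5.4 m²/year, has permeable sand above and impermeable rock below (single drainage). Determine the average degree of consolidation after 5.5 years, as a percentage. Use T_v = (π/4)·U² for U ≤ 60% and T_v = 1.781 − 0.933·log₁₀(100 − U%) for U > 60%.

U ≈ 97.8 %

Drainage path length: H_d = H = 4.5 m (single drainage).
T_v = c_v·t/H_d² = 5.4×5.5/4.5² = 1.4667.
T_v = 1.4667 corresponds to the U > 60% branch:
U = 1 − 10^((1.781 − T_v)/0.933)/100 = 0.9783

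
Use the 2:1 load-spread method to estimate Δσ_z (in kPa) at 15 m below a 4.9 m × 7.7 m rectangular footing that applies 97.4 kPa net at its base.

By the 2:1 method the load spreads at 1 horizontal : 2 vertical, so at depth z the loaded area has grown by z in each plan dimension:
Δσ = qBL/((B+z)(L+z)) = 97.4×4.9×7.7/((4.9+15)(7.7+15)) = 8.1352 kPa

Δσ_z ≈ 8.14 kPa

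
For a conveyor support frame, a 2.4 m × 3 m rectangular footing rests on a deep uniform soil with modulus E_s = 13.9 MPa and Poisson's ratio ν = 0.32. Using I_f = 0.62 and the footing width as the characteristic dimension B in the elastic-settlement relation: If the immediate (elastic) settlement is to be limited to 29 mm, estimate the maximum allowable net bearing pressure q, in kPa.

E_s = 13.9 MPa = 13900 kPa.
S_e = q·B·(1−ν²)/E_s · I_f  ⇒  q = S_e·E_s / (B·(1−ν²)·I_f).
q = 0.029 × 13900 / (2.4 × 0.8976 × 0.62) = 301.8 kPa

q ≈ 302 kPa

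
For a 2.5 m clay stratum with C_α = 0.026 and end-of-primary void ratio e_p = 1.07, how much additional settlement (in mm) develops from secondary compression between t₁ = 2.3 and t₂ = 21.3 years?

S_s ≈ 30.4 mm

Secondary compression: S_s = C_α·H/(1+e_p)·log₁₀(t₂/t₁)
S_s = 0.026×2.5/(1+1.07)×log₁₀(21.3/2.3)
    = 0.0314 × 0.9667 = 0.03035 m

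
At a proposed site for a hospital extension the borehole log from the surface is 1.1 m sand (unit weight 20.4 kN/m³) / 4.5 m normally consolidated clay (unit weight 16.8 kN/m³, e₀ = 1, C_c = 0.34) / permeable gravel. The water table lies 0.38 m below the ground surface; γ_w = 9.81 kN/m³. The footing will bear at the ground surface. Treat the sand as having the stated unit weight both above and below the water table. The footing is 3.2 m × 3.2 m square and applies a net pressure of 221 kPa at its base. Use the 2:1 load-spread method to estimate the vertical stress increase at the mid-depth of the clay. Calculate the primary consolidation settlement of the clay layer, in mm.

Mid-depth of clay below the ground surface: z = 1.1 + 4.5/2 = 3.35 m.
Total vertical stress at mid-clay: σ_v = 20.4×1.1 + 16.8×2.25 = 60.24 kPa.
Pore pressure: u = 9.81×(3.35 − 0.38) = 29.136 kPa.
Initial effective stress: σ'_0 = σ_v − u = 60.24 − 29.136 = 31.104 kPa.
Stress increase at mid-clay by the 2:1 spreading method:
Δσ = qBL/((B+z)(L+z)) = 221×3.2×3.2/((3.2+3.35)(3.2+3.35)) = 52.748 kPa
Final effective stress: σ'_f = σ'_0 + Δσ = 31.104 + 52.748 = 83.852 kPa.
Normally consolidated clay, so the full stress increment lies on the virgin compression line:
S_c = C_c·H/(1+e₀)·log₁₀(σ'_f/σ'_0) = 0.34×4.5/(1+1)×log₁₀(83.852/31.104)
    = 0.765 × 0.4307 = 0.3295 m

S_c ≈ 329 mm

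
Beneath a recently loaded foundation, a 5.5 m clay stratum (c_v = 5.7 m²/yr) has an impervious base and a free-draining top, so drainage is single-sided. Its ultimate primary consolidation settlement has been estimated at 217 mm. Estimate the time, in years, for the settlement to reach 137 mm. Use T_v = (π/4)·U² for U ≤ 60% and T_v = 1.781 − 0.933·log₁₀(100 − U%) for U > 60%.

t ≈ 1.69 years

Drainage path length: H_d = H = 5.5 m (single drainage).
U = S(t)/S_ult = 137/217 = 0.6313.
U > 60%: T_v = 1.781 − 0.933·log₁₀(100 − 63.134) = 0.31933.
t = T_v·H_d²/c_v = 0.31933×5.5²/5.7 = 1.695 years.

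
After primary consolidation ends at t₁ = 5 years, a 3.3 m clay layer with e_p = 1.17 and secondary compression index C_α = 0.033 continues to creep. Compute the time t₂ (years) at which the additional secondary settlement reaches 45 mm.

S_s = C_α·H/(1+e_p)·log₁₀(t₂/t₁) ⇒ log₁₀(t₂/t₁) = S_s·(1+e_p)/(C_α·H).
log₁₀(t₂/t₁) = 0.045 × (1+1.17) / (0.033×3.3) = 0.8967
t₂ = t₁ × 10^0.8967 = 5 × 7.883 = 39.42 years

t₂ ≈ 39.4 years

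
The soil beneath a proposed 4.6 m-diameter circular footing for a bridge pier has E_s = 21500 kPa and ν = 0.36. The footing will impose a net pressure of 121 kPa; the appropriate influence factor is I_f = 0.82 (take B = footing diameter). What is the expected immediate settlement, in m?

Immediate (elastic) settlement: S_e = q·B·(1−ν²)/E_s · I_f.
S_e = 121 × 4.6 × (1 − 0.36²) / 21500 × 0.82
    = 121 × 4.6 × 0.8704 / 21500 × 0.82
    = 0.01848 m

S_e ≈ 0.0185 m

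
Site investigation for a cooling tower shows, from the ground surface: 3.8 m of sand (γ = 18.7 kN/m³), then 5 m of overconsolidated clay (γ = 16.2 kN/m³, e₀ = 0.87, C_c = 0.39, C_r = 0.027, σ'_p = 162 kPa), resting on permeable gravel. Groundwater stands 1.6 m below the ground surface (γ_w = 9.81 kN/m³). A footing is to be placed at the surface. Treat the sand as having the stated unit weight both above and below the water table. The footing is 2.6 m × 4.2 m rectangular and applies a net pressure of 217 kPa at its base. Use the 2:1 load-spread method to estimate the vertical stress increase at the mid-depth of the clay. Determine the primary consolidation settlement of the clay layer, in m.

S_c ≈ 0.0103 m

Mid-depth of clay below the ground surface: z = 3.8 + 5/2 = 6.3 m.
Total vertical stress at mid-clay: σ_v = 18.7×3.8 + 16.2×2.5 = 111.56 kPa.
Pore pressure: u = 9.81×(6.3 − 1.6) = 46.107 kPa.
Initial effective stress: σ'_0 = σ_v − u = 111.56 − 46.107 = 65.453 kPa.
Stress increase at mid-clay by the 2:1 spreading method:
Δσ = qBL/((B+z)(L+z)) = 217×2.6×4.2/((2.6+6.3)(4.2+6.3)) = 25.357 kPa
Final effective stress: σ'_f = 65.453 + 25.357 = 90.81 kPa.
σ'_f = 90.81 ≤ σ'_p = 162 kPa, so the clay remains overconsolidated and only the recompression index applies:
S_c = C_r·H/(1+e₀)·log₁₀(σ'_f/σ'_0) = 0.027×5/1.87×log₁₀(90.81/65.453)
    = 0.072193 × 0.1422 = 0.01027 m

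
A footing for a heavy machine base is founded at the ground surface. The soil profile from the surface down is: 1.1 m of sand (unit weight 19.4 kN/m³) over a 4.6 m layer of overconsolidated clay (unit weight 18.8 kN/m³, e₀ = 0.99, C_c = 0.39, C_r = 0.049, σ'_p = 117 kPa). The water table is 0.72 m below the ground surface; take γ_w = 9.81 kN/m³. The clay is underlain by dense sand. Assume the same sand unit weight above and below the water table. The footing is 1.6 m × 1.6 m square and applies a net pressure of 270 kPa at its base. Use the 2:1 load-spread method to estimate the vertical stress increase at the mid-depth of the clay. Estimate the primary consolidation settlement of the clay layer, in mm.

S_c ≈ 26.7 mm

Mid-depth of clay below the ground surface: z = 1.1 + 4.6/2 = 3.4 m.
Total vertical stress at mid-clay: σ_v = 19.4×1.1 + 18.8×2.3 = 64.58 kPa.
Pore pressure: u = 9.81×(3.4 − 0.72) = 26.291 kPa.
Initial effective stress: σ'_0 = σ_v − u = 64.58 − 26.291 = 38.289 kPa.
Stress increase at mid-clay by the 2:1 spreading method:
Δσ = qBL/((B+z)(L+z)) = 270×1.6×1.6/((1.6+3.4)(1.6+3.4)) = 27.648 kPa
Final effective stress: σ'_f = 38.289 + 27.648 = 65.937 kPa.
σ'_f = 65.937 ≤ σ'_p = 117 kPa, so the clay remains overconsolidated and only the recompression index applies:
S_c = C_r·H/(1+e₀)·log₁₀(σ'_f/σ'_0) = 0.049×4.6/1.99×log₁₀(65.937/38.289)
    = 0.11327 × 0.23606 = 0.02674 m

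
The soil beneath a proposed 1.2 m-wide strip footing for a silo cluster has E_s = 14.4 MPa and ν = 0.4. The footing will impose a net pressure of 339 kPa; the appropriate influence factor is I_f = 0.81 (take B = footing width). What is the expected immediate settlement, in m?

S_e ≈ 0.0192 m

Immediate (elastic) settlement: S_e = q·B·(1−ν²)/E_s · I_f.
E_s = 14.4 MPa = 14400 kPa.
S_e = 339 × 1.2 × (1 − 0.4²) / 14400 × 0.81
    = 339 × 1.2 × 0.84 / 14400 × 0.81
    = 0.01922 m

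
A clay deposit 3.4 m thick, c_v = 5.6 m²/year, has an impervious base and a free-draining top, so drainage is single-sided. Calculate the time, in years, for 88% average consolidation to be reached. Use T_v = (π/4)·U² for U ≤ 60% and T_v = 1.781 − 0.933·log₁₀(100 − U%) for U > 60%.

Drainage path length: H_d = H = 3.4 m (single drainage).
U > 60%: T_v = 1.781 − 0.933·log₁₀(100 − 88) = 0.77412.
t = T_v·H_d²/c_v = 0.77412×3.4²/5.6 = 1.598 years.

t ≈ 1.6 years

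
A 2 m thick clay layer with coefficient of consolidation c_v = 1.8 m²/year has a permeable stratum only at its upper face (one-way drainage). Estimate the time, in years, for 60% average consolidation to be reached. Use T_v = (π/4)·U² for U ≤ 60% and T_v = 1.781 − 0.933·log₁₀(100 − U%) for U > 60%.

Drainage path length: H_d = H = 2 m (single drainage).
U ≤ 60%: T_v = (π/4)·U² = (π/4)×0.6² = 0.28274.
t = T_v·H_d²/c_v = 0.28274×2²/1.8 = 0.6283 years.

t ≈ 0.628 years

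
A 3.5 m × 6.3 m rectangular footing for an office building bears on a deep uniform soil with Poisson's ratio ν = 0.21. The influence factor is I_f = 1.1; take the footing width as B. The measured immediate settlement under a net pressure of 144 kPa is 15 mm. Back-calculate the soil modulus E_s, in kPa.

S_e = q·B·(1−ν²)/E_s · I_f  ⇒  E_s = q·B·(1−ν²)·I_f / S_e.
E_s = 144 × 3.5 × 0.9559 × 1.1 / 0.015 = 35330 kPa

E_s ≈ 35300 kPa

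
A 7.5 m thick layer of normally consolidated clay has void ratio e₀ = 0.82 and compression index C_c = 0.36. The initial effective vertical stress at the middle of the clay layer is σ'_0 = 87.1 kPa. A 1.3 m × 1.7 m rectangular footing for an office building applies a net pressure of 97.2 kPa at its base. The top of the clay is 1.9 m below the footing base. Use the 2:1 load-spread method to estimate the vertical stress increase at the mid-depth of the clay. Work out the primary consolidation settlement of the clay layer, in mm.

S_c ≈ 30.4 mm

Mid-depth of clay below the footing base: z = 1.9 + 7.5/2 = 5.65 m.
Stress increase at mid-clay by the 2:1 spreading method:
Δσ = qBL/((B+z)(L+z)) = 97.2×1.3×1.7/((1.3+5.65)(1.7+5.65)) = 4.2052 kPa
Final effective stress: σ'_f = σ'_0 + Δσ = 87.1 + 4.2052 = 91.305 kPa.
Normally consolidated clay, so the full stress increment lies on the virgin compression line:
S_c = C_c·H/(1+e₀)·log₁₀(σ'_f/σ'_0) = 0.36×7.5/(1+0.82)×log₁₀(91.305/87.1)
    = 1.4835 × 0.020476 = 0.03038 m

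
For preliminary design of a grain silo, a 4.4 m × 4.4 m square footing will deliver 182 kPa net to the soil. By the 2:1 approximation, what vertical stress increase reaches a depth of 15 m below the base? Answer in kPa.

Δσ_z ≈ 9.36 kPa

By the 2:1 method the load spreads at 1 horizontal : 2 vertical, so at depth z the loaded area has grown by z in each plan dimension:
Δσ = qBL/((B+z)(L+z)) = 182×4.4×4.4/((4.4+15)(4.4+15)) = 9.3621 kPa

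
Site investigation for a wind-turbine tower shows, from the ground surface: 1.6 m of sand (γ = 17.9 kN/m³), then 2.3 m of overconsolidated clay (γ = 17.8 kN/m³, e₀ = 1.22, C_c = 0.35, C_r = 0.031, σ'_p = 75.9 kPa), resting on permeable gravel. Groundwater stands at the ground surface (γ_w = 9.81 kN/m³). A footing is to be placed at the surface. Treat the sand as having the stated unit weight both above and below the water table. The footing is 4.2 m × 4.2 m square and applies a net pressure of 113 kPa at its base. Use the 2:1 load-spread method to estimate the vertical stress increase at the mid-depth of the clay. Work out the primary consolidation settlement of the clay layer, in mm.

S_c ≈ 14.7 mm

Mid-depth of clay below the ground surface: z = 1.6 + 2.3/2 = 2.75 m.
Total vertical stress at mid-clay: σ_v = 17.9×1.6 + 17.8×1.15 = 49.11 kPa.
Pore pressure: u = 9.81×(2.75 − 0) = 26.978 kPa.
Initial effective stress: σ'_0 = σ_v − u = 49.11 − 26.978 = 22.132 kPa.
Stress increase at mid-clay by the 2:1 spreading method:
Δσ = qBL/((B+z)(L+z)) = 113×4.2×4.2/((4.2+2.75)(4.2+2.75)) = 41.267 kPa
Final effective stress: σ'_f = 22.132 + 41.267 = 63.399 kPa.
σ'_f = 63.399 ≤ σ'_p = 75.9 kPa, so the clay remains overconsolidated and only the recompression index applies:
S_c = C_r·H/(1+e₀)·log₁₀(σ'_f/σ'_0) = 0.031×2.3/2.22×log₁₀(63.399/22.132)
    = 0.032116 × 0.45706 = 0.01468 m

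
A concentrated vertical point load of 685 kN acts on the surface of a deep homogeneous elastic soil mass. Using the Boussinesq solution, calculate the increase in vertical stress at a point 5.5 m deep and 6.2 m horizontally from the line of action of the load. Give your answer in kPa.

Boussinesq vertical stress below a point load on an elastic half-space:
Δσ_z = 3P/(2πz²) · [1 + (r/z)²]^(−5/2)
r/z = 6.2/5.5 = 1.1273; [1+(r/z)²]^(−5/2) = 0.1287.
Δσ_z = 3×685/(2π×5.5²) × 0.1287 = 10.812 × 0.1287 = 1.392 kPa

Δσ_z ≈ 1.39 kPa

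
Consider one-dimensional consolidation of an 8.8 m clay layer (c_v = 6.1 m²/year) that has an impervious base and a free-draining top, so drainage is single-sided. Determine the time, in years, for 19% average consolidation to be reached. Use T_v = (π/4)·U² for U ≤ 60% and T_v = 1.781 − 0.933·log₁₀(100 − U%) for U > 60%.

t ≈ 0.36 years

Drainage path length: H_d = H = 8.8 m (single drainage).
U ≤ 60%: T_v = (π/4)·U² = (π/4)×0.19² = 0.028353.
t = T_v·H_d²/c_v = 0.028353×8.8²/6.1 = 0.3599 years.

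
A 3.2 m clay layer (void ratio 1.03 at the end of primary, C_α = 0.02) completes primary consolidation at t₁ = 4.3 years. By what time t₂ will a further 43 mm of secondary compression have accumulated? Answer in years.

S_s = C_α·H/(1+e_p)·log₁₀(t₂/t₁) ⇒ log₁₀(t₂/t₁) = S_s·(1+e_p)/(C_α·H).
log₁₀(t₂/t₁) = 0.043 × (1+1.03) / (0.02×3.2) = 1.364
t₂ = t₁ × 10^1.364 = 4.3 × 23.12 = 99.4 years

t₂ ≈ 99.4 years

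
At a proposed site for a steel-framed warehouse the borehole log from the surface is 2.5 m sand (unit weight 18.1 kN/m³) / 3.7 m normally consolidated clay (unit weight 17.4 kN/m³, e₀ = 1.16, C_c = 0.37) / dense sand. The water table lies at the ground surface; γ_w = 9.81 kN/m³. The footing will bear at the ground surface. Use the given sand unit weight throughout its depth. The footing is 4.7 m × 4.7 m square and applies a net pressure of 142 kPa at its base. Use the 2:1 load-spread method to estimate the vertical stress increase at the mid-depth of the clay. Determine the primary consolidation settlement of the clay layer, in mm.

S_c ≈ 204 mm

Mid-depth of clay below the ground surface: z = 2.5 + 3.7/2 = 4.35 m.
Total vertical stress at mid-clay: σ_v = 18.1×2.5 + 17.4×1.85 = 77.44 kPa.
Pore pressure: u = 9.81×(4.35 − 0) = 42.673 kPa.
Initial effective stress: σ'_0 = σ_v − u = 77.44 − 42.673 = 34.767 kPa.
Stress increase at mid-clay by the 2:1 spreading method:
Δσ = qBL/((B+z)(L+z)) = 142×4.7×4.7/((4.7+4.35)(4.7+4.35)) = 38.299 kPa
Final effective stress: σ'_f = σ'_0 + Δσ = 34.767 + 38.299 = 73.066 kPa.
Normally consolidated clay, so the full stress increment lies on the virgin compression line:
S_c = C_c·H/(1+e₀)·log₁₀(σ'_f/σ'_0) = 0.37×3.7/(1+1.16)×log₁₀(73.066/34.767)
    = 0.6338 × 0.32255 = 0.2044 m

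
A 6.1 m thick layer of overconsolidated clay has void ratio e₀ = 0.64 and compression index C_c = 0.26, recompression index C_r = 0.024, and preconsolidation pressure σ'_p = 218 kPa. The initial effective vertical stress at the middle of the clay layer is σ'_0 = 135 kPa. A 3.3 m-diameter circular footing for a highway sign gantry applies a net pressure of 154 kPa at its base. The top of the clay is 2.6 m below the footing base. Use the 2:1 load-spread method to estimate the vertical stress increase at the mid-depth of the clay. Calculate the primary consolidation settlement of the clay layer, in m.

Mid-depth of clay below the footing base: z = 2.6 + 6.1/2 = 5.65 m.
Stress increase at mid-clay by the 2:1 spreading method:
Δσ ≈ qD²/(D+z)² = 154×3.3²/(3.3+5.65)² = 20.936 kPa
Final effective stress: σ'_f = 135 + 20.936 = 155.94 kPa.
σ'_f = 155.94 ≤ σ'_p = 218 kPa, so the clay remains overconsolidated and only the recompression index applies:
S_c = C_r·H/(1+e₀)·log₁₀(σ'_f/σ'_0) = 0.024×6.1/1.64×log₁₀(155.94/135)
    = 0.089268 × 0.062624 = 0.00559 m

S_c ≈ 0.00559 m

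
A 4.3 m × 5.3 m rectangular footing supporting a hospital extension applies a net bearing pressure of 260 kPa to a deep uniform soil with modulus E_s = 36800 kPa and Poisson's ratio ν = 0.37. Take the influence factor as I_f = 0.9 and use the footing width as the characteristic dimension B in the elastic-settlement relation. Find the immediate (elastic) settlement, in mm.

Immediate (elastic) settlement: S_e = q·B·(1−ν²)/E_s · I_f.
S_e = 260 × 4.3 × (1 − 0.37²) / 36800 × 0.9
    = 260 × 4.3 × 0.8631 / 36800 × 0.9
    = 0.0236 m = 23.6 mm

S_e ≈ 23.6 mm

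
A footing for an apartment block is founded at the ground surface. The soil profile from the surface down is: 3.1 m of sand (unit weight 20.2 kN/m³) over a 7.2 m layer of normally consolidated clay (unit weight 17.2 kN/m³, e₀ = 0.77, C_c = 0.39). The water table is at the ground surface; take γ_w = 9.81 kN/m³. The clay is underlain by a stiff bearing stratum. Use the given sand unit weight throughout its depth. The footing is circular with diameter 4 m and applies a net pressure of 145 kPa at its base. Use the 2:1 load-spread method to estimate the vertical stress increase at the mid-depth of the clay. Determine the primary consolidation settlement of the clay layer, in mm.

Mid-depth of clay below the ground surface: z = 3.1 + 7.2/2 = 6.7 m.
Total vertical stress at mid-clay: σ_v = 20.2×3.1 + 17.2×3.6 = 124.54 kPa.
Pore pressure: u = 9.81×(6.7 − 0) = 65.727 kPa.
Initial effective stress: σ'_0 = σ_v − u = 124.54 − 65.727 = 58.813 kPa.
Stress increase at mid-clay by the 2:1 spreading method:
Δσ ≈ qD²/(D+z)² = 145×4²/(4+6.7)² = 20.264 kPa
Final effective stress: σ'_f = σ'_0 + Δσ = 58.813 + 20.264 = 79.077 kPa.
Normally consolidated clay, so the full stress increment lies on the virgin compression line:
S_c = C_c·H/(1+e₀)·log₁₀(σ'_f/σ'_0) = 0.39×7.2/(1+0.77)×log₁₀(79.077/58.813)
    = 1.5864 × 0.12858 = 0.204 m

S_c ≈ 204 mm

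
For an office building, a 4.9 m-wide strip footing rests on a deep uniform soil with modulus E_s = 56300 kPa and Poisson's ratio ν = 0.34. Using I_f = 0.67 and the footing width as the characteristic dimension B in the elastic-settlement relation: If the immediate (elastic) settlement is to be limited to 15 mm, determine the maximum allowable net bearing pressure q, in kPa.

q ≈ 291 kPa

S_e = q·B·(1−ν²)/E_s · I_f  ⇒  q = S_e·E_s / (B·(1−ν²)·I_f).
q = 0.015 × 56300 / (4.9 × 0.8844 × 0.67) = 290.9 kPa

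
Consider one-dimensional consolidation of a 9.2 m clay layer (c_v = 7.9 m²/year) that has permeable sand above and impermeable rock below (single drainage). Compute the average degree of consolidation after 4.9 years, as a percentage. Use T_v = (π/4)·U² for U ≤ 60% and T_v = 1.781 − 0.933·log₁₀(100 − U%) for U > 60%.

Drainage path length: H_d = H = 9.2 m (single drainage).
T_v = c_v·t/H_d² = 7.9×4.9/9.2² = 0.45735.
T_v = 0.45735 corresponds to the U > 60% branch:
U = 1 − 10^((1.781 − T_v)/0.933)/100 = 0.7378

U ≈ 73.8 %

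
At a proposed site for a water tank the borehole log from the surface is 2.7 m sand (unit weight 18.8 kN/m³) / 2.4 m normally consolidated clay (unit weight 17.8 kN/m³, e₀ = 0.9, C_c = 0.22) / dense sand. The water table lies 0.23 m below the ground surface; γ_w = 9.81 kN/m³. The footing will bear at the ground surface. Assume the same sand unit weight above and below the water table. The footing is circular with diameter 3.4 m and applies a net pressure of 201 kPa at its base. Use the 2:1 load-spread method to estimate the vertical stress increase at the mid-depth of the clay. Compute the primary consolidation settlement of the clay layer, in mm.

S_c ≈ 95.6 mm

Mid-depth of clay below the ground surface: z = 2.7 + 2.4/2 = 3.9 m.
Total vertical stress at mid-clay: σ_v = 18.8×2.7 + 17.8×1.2 = 72.12 kPa.
Pore pressure: u = 9.81×(3.9 − 0.23) = 36.003 kPa.
Initial effective stress: σ'_0 = σ_v − u = 72.12 − 36.003 = 36.117 kPa.
Stress increase at mid-clay by the 2:1 spreading method:
Δσ ≈ qD²/(D+z)² = 201×3.4²/(3.4+3.9)² = 43.602 kPa
Final effective stress: σ'_f = σ'_0 + Δσ = 36.117 + 43.602 = 79.719 kPa.
Normally consolidated clay, so the full stress increment lies on the virgin compression line:
S_c = C_c·H/(1+e₀)·log₁₀(σ'_f/σ'_0) = 0.22×2.4/(1+0.9)×log₁₀(79.719/36.117)
    = 0.27789 × 0.34385 = 0.09555 m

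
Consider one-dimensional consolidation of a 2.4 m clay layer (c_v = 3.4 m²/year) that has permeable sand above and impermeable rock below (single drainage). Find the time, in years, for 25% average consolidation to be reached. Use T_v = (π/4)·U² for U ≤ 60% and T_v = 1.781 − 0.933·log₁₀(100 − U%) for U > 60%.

Drainage path length: H_d = H = 2.4 m (single drainage).
U ≤ 60%: T_v = (π/4)·U² = (π/4)×0.25² = 0.049087.
t = T_v·H_d²/c_v = 0.049087×2.4²/3.4 = 0.08316 years.

t ≈ 0.0832 years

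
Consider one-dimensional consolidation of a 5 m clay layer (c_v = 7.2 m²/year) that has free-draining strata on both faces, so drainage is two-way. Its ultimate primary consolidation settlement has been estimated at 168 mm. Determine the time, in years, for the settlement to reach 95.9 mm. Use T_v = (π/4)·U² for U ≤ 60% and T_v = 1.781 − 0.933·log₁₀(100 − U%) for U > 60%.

t ≈ 0.222 years

Drainage path length: H_d = H/2 = 2.5 m (double drainage).
U = S(t)/S_ult = 95.9/168 = 0.5708.
U ≤ 60%: T_v = (π/4)·U² = (π/4)×0.57083² = 0.25592.
t = T_v·H_d²/c_v = 0.25592×2.5²/7.2 = 0.2222 years.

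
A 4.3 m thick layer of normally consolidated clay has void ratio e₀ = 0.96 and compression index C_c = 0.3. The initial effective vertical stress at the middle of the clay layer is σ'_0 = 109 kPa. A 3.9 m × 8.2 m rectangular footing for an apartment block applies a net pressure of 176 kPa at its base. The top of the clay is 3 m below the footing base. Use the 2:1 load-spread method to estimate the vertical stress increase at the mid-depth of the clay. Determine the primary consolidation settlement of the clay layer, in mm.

Mid-depth of clay below the footing base: z = 3 + 4.3/2 = 5.15 m.
Stress increase at mid-clay by the 2:1 spreading method:
Δσ = qBL/((B+z)(L+z)) = 176×3.9×8.2/((3.9+5.15)(8.2+5.15)) = 46.587 kPa
Final effective stress: σ'_f = σ'_0 + Δσ = 109 + 46.587 = 155.59 kPa.
Normally consolidated clay, so the full stress increment lies on the virgin compression line:
S_c = C_c·H/(1+e₀)·log₁₀(σ'_f/σ'_0) = 0.3×4.3/(1+0.96)×log₁₀(155.59/109)
    = 0.65816 × 0.15456 = 0.1017 m

S_c ≈ 102 mm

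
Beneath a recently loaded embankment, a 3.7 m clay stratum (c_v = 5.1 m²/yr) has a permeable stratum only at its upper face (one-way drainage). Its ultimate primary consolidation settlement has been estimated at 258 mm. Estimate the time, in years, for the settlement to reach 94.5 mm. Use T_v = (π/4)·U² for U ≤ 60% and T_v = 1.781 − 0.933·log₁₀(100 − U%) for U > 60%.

Drainage path length: H_d = H = 3.7 m (single drainage).
U = S(t)/S_ult = 94.5/258 = 0.3663.
U ≤ 60%: T_v = (π/4)·U² = (π/4)×0.36628² = 0.10537.
t = T_v·H_d²/c_v = 0.10537×3.7²/5.1 = 0.2828 years.

t ≈ 0.283 years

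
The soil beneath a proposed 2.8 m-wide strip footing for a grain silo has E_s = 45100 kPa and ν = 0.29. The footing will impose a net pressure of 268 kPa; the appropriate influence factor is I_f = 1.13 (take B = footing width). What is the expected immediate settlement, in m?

S_e ≈ 0.0172 m

Immediate (elastic) settlement: S_e = q·B·(1−ν²)/E_s · I_f.
S_e = 268 × 2.8 × (1 − 0.29²) / 45100 × 1.13
    = 268 × 2.8 × 0.9159 / 45100 × 1.13
    = 0.01722 m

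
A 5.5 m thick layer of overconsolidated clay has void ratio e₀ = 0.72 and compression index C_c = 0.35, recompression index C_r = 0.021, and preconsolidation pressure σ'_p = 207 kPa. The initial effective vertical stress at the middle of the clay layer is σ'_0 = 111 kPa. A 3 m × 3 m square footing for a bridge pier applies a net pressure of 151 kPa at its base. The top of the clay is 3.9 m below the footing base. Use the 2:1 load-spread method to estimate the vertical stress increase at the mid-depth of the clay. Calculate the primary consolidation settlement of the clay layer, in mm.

S_c ≈ 3.6 mm

Mid-depth of clay below the footing base: z = 3.9 + 5.5/2 = 6.65 m.
Stress increase at mid-clay by the 2:1 spreading method:
Δσ = qBL/((B+z)(L+z)) = 151×3×3/((3+6.65)(3+6.65)) = 14.594 kPa
Final effective stress: σ'_f = 111 + 14.594 = 125.59 kPa.
σ'_f = 125.59 ≤ σ'_p = 207 kPa, so the clay remains overconsolidated and only the recompression index applies:
S_c = C_r·H/(1+e₀)·log₁₀(σ'_f/σ'_0) = 0.021×5.5/1.72×log₁₀(125.59/111)
    = 0.067152 × 0.053632 = 0.003601 m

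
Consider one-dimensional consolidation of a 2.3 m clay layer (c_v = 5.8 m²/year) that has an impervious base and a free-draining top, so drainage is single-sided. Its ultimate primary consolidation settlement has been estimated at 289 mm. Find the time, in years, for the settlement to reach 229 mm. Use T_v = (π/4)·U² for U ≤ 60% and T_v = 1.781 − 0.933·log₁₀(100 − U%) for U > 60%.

Drainage path length: H_d = H = 2.3 m (single drainage).
U = S(t)/S_ult = 229/289 = 0.7924.
U > 60%: T_v = 1.781 − 0.933·log₁₀(100 − 79.239) = 0.552.
t = T_v·H_d²/c_v = 0.552×2.3²/5.8 = 0.5035 years.

t ≈ 0.503 years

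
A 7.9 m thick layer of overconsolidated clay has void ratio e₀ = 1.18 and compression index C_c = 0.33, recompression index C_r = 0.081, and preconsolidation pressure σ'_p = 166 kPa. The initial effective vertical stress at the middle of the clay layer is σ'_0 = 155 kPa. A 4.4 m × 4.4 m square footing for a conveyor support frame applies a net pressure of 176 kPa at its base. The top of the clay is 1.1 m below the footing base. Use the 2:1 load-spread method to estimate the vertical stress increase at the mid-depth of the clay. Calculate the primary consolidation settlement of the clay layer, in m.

S_c ≈ 0.0874 m

Mid-depth of clay below the footing base: z = 1.1 + 7.9/2 = 5.05 m.
Stress increase at mid-clay by the 2:1 spreading method:
Δσ = qBL/((B+z)(L+z)) = 176×4.4×4.4/((4.4+5.05)(4.4+5.05)) = 38.155 kPa
Final effective stress: σ'_f = 155 + 38.155 = 193.16 kPa.
σ'_f = 193.16 > σ'_p = 166 kPa, so the stress path crosses the preconsolidation pressure — recompression up to σ'_p, then virgin compression beyond:
S_c = H/(1+e₀)·[C_r·log₁₀(σ'_p/σ'_0) + C_c·log₁₀(σ'_f/σ'_p)]
    = 7.9/2.18 × [0.081×log₁₀(166/155) + 0.33×log₁₀(193.16/166)]
    = 3.6239 × [0.0024119 + 0.021717] = 0.08744 m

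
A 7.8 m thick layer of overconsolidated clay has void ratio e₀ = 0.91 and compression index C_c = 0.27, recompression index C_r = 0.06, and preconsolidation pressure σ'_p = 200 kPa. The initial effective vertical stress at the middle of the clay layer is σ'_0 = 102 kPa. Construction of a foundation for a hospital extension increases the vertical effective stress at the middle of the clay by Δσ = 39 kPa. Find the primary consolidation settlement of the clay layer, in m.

S_c ≈ 0.0345 m

Final effective stress: σ'_f = 102 + 39 = 141 kPa.
σ'_f = 141 ≤ σ'_p = 200 kPa, so the clay remains overconsolidated and only the recompression index applies:
S_c = C_r·H/(1+e₀)·log₁₀(σ'_f/σ'_0) = 0.06×7.8/1.91×log₁₀(141/102)
    = 0.24503 × 0.14062 = 0.03446 m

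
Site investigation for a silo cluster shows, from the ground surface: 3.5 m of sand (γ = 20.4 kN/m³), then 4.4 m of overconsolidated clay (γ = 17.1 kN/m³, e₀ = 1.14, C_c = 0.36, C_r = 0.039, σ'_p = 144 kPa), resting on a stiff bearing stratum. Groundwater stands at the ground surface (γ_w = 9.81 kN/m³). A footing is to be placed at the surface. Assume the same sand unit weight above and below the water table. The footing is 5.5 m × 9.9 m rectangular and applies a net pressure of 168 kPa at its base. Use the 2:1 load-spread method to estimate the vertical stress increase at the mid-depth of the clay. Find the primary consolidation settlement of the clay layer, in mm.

S_c ≈ 23.9 mm

Mid-depth of clay below the ground surface: z = 3.5 + 4.4/2 = 5.7 m.
Total vertical stress at mid-clay: σ_v = 20.4×3.5 + 17.1×2.2 = 109.02 kPa.
Pore pressure: u = 9.81×(5.7 − 0) = 55.917 kPa.
Initial effective stress: σ'_0 = σ_v − u = 109.02 − 55.917 = 53.103 kPa.
Stress increase at mid-clay by the 2:1 spreading method:
Δσ = qBL/((B+z)(L+z)) = 168×5.5×9.9/((5.5+5.7)(9.9+5.7)) = 52.356 kPa
Final effective stress: σ'_f = 53.103 + 52.356 = 105.46 kPa.
σ'_f = 105.46 ≤ σ'_p = 144 kPa, so the clay remains overconsolidated and only the recompression index applies:
S_c = C_r·H/(1+e₀)·log₁₀(σ'_f/σ'_0) = 0.039×4.4/2.14×log₁₀(105.46/53.103)
    = 0.080188 × 0.29797 = 0.02389 m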